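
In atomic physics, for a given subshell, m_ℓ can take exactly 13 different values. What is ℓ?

m_ℓ ranges over 2ℓ+1 integers, so 2ℓ+1 = 13 ⇒ ℓ = 6.

ℓ = 6 (i)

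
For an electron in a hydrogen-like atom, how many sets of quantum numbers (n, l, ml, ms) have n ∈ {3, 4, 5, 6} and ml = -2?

20

Go shell by shell, enumerating (l, ml) with ml = -2:
n=3 → 1; n=4 → 2; n=5 → 3; n=6 → 4.
Orbitals: 1 + 2 + 3 + 4 = 10. Including both spin states (ms = ±1/2) gives 2 × 10 = 20 states.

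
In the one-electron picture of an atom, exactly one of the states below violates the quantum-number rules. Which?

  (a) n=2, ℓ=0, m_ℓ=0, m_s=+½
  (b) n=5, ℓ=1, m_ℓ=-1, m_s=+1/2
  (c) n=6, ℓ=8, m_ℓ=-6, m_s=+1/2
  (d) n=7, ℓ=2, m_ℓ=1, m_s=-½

(c)

(c) has ℓ = 8 ≥ n = 6, violating 0 ≤ ℓ ≤ n−1.
The remaining sets (a), (b), (d) satisfy all four rules.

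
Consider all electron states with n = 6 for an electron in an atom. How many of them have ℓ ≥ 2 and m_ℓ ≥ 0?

36

With n = 6 the allowed ℓ are 0, 1, …, 5.
Per ℓ-value: ℓ=2 → 3; ℓ=3 → 4; ℓ=4 → 5; ℓ=5 → 6.
Orbitals: 3 + 4 + 5 + 6 = 18. Each orbital carries two spin states, so 18 × 2 = 36 states.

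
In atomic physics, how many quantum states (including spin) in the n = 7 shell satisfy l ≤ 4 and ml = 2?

With n = 7 the allowed l are 0, 1, …, 6.
Per l-value: l=2 → 1; l=3 → 1; l=4 → 1.
Orbitals: 1 + 1 + 1 = 3. Each orbital carries two spin states, so 3 × 2 = 6 states.

6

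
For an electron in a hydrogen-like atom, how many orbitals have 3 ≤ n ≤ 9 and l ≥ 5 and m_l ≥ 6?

10

Treat each shell separately and count matching orbitals:
n=7 → 1; n=8 → 3; n=9 → 6.
Total orbitals: 1 + 3 + 6 = 10.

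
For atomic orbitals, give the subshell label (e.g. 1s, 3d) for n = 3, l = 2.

l = 2 corresponds to the letter 'd', so the subshell is 3d.

3d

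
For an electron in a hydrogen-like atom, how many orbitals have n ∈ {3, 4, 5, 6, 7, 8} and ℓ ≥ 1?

Go shell by shell, enumerating (ℓ, m_ℓ) with ℓ ≥ 1:
n=3 → 8; n=4 → 15; n=5 → 24; n=6 → 35; n=7 → 48; n=8 → 63.
Total orbitals: 8 + 15 + 24 + 35 + 48 + 63 = 193.

193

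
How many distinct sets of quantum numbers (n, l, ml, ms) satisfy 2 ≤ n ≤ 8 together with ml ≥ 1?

168

Per-shell orbital counts meeting the constraint:
n=2 → 1; n=3 → 3; n=4 → 6; n=5 → 10; n=6 → 15; n=7 → 21; n=8 → 28.
Orbitals: 1 + 3 + 6 + 10 + 15 + 21 + 28 = 84. Including both spin states (ms = ±1/2) gives 2 × 84 = 168 states.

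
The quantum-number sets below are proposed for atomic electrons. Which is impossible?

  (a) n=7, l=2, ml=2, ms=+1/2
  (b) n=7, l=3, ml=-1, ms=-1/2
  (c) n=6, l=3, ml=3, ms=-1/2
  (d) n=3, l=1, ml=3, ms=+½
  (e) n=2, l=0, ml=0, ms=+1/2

(d) has |ml| = 3 > l = 1, violating −l ≤ ml ≤ l.
The remaining sets (a), (b), (c), (e) satisfy all four rules.

(d)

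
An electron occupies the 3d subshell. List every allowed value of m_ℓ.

-2, -1, 0, 1, 2

The 3d subshell has ℓ = 2, and m_ℓ takes every integer from −ℓ to +ℓ. With ℓ = 2 that gives the 5 values -2, -1, 0, 1, 2.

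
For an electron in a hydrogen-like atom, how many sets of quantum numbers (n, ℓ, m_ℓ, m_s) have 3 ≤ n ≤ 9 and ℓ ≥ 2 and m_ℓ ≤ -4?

For each n in the range, tally the orbitals obeying ℓ ≥ 2 and m_ℓ ≤ -4:
n=5 → 1; n=6 → 3; n=7 → 6; n=8 → 10; n=9 → 15.
Orbitals: 1 + 3 + 6 + 10 + 15 = 35. Including both spin states (m_s = ±1/2) gives 2 × 35 = 70 states.

70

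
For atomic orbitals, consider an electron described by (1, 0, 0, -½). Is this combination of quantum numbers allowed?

Allowed

n = 1 is a positive integer. l = 0 satisfies 0 ≤ l ≤ n−1 = 0. m_l = 0 lies in the range −l … +l (here 0). m_s = -1/2 is one of ±1/2.
All four constraints are satisfied.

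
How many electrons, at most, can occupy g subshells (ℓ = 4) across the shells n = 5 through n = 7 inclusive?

A g subshell (ℓ = 4) exists for every n ≥ 5, so shells n = 5, 6, 7 each contribute one — 3 subshells.
Since each g subshell holds 2(2·4+1) = 18 electrons, the total is 3 × 18 = 54.

54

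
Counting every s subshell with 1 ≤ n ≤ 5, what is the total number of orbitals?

5

An s subshell (l = 0) exists for every n ≥ 1, so shells n = 1, 2, 3, 4, 5 each contribute one — 5 subshells.
Since each s subshell has 2·0+1 = 1 orbital, the total is 5 × 1 = 5.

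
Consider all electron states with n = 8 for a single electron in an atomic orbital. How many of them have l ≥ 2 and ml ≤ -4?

20

For n = 8, l ranges over 0 … 7.
The (l, ml) pairs meeting l ≥ 2 and ml ≤ -4 give: l=4 → 1; l=5 → 2; l=6 → 3; l=7 → 4.
Orbitals: 1 + 2 + 3 + 4 = 10. Each orbital carries two spin states, so 10 × 2 = 20 states.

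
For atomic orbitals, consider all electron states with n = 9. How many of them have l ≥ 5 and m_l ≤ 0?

For n = 9, l ranges over 0 … 8.
Contributions: l=5 → 6; l=6 → 7; l=7 → 8; l=8 → 9.
Orbitals: 6 + 7 + 8 + 9 = 30. Each orbital carries two spin states, so 30 × 2 = 60 states.

60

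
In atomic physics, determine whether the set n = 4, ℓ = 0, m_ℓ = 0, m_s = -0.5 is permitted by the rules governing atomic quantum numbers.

Yes

n = 4 is a positive integer. ℓ = 0 satisfies 0 ≤ ℓ ≤ n−1 = 3. m_ℓ = 0 lies in the range −ℓ … +ℓ (here 0). m_s = -1/2 is one of ±1/2.
All four constraints are satisfied.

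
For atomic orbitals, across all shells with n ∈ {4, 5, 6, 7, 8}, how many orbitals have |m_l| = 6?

Treat each shell separately and count matching orbitals:
n=7 → 2; n=8 → 4.
Total orbitals: 2 + 4 = 6.

6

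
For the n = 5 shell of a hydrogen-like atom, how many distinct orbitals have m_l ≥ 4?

With n = 5 the allowed l are 0, 1, …, 4.
Per l-value: l=4 → 1.
Total orbitals: 1.

1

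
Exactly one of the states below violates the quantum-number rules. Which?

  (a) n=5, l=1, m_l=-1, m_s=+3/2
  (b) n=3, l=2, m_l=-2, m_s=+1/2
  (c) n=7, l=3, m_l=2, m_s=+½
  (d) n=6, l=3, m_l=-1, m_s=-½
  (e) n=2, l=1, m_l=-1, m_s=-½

(a) has m_s = +3/2, but an electron's spin must be ±1/2.
The remaining sets (b), (c), (d), (e) satisfy all four rules.

(a)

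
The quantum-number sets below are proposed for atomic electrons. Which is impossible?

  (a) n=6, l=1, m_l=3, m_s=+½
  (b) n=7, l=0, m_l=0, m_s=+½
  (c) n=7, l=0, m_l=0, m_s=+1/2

(a)

(a) has |m_l| = 3 > l = 1, violating −l ≤ m_l ≤ l.
The remaining sets (b), (c) satisfy all four rules.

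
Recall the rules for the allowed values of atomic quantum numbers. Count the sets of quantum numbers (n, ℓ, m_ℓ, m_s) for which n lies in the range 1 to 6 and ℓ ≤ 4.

Per-shell orbital counts meeting the constraint:
n=1 → 1; n=2 → 4; n=3 → 9; n=4 → 16; n=5 → 25; n=6 → 25.
Orbitals: 1 + 4 + 9 + 16 + 25 + 25 = 80. Including both spin states (m_s = ±1/2) gives 2 × 80 = 160 states.

160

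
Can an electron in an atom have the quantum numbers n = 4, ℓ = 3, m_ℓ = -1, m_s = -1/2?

n = 4 is a positive integer. ℓ = 3 satisfies 0 ≤ ℓ ≤ n−1 = 3. m_ℓ = -1 lies in the range −ℓ … +ℓ (here −3 … 3). m_s = -1/2 is one of ±1/2.
All four constraints are satisfied.

Yes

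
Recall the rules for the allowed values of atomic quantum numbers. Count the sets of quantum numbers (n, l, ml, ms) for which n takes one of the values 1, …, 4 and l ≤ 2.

46

Per-shell orbital counts meeting the constraint:
n=1 → 1; n=2 → 4; n=3 → 9; n=4 → 9.
Orbitals: 1 + 4 + 9 + 9 = 23. Including both spin states (ms = ±1/2) gives 2 × 23 = 46 states.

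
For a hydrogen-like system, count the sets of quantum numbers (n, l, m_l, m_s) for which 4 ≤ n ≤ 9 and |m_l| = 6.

Per-shell orbital counts meeting the constraint:
n=7 → 2; n=8 → 4; n=9 → 6.
Orbitals: 2 + 4 + 6 = 12. Including both spin states (m_s = ±1/2) gives 2 × 12 = 24 states.

24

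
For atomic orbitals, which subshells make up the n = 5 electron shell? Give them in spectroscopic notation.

5s, 5p, 5d, 5f, 5g

For n = 5, l runs from 0 to 4. In spectroscopic notation l = 0,1,2,… ↔ s,p,d,f,g,h,i, so the subshells are 5s, 5p, 5d, 5f, 5g.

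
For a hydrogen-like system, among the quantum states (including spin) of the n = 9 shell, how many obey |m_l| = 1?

32

Orbitals with |m_l| = 1, by l: l=1 → 2; l=2 → 2; l=3 → 2; l=4 → 2; l=5 → 2; l=6 → 2; l=7 → 2; l=8 → 2.
Orbitals: 2 + 2 + 2 + 2 + 2 + 2 + 2 + 2 = 16. Each orbital carries two spin states, so 16 × 2 = 32 states.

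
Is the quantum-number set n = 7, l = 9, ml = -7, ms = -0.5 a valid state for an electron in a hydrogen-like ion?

The orbital quantum number must satisfy 0 ≤ l ≤ n−1. With n = 7 the allowed l values are 0, 1, 2, 3, 4, 5, 6, so l = 9 is out of range.

No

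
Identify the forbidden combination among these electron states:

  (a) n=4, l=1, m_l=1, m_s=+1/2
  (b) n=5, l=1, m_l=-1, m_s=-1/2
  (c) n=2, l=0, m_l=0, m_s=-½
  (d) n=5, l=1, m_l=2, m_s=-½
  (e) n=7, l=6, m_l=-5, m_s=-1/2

(d) has |m_l| = 2 > l = 1, violating −l ≤ m_l ≤ l.
The remaining sets (a), (b), (c), (e) satisfy all four rules.

(d)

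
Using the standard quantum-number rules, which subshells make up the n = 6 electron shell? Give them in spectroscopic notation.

For n = 6, ℓ runs from 0 to 5. In spectroscopic notation ℓ = 0,1,2,… ↔ s,p,d,f,g,h,i, so the subshells are 6s, 6p, 6d, 6f, 6g, 6h.

6s, 6p, 6d, 6f, 6g, 6h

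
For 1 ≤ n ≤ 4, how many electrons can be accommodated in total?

60

Total orbitals = 1² + 2² + 3² + 4² = 30. Doubling for spin gives 60 electrons.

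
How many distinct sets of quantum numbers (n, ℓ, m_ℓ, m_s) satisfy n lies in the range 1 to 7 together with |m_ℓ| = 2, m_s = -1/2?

Go shell by shell, enumerating (ℓ, m_ℓ) with |m_ℓ| = 2:
n=3 → 2; n=4 → 4; n=5 → 6; n=6 → 8; n=7 → 10.
Orbitals: 2 + 4 + 6 + 8 + 10 = 30. With m_s fixed to -1/2 there is one state per orbital, so 30 states.

30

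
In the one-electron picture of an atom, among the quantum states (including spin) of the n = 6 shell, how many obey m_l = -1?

10

The n = 6 shell has l = 0 through 5; check each.
Contributions: l=1 → 1; l=2 → 1; l=3 → 1; l=4 → 1; l=5 → 1.
Orbitals: 1 + 1 + 1 + 1 + 1 = 5. Each orbital carries two spin states, so 5 × 2 = 10 states.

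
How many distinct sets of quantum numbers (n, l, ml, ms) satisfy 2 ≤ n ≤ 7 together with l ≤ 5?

252

Work shell by shell — for each n, count the (l, ml) pairs that satisfy l ≤ 5:
n=2 → 4; n=3 → 9; n=4 → 16; n=5 → 25; n=6 → 36; n=7 → 36.
Orbitals: 4 + 9 + 16 + 25 + 36 + 36 = 126. Including both spin states (ms = ±1/2) gives 2 × 126 = 252 states.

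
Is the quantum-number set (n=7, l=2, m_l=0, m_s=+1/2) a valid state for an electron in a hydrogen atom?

Valid

n = 7 is a positive integer. l = 2 satisfies 0 ≤ l ≤ n−1 = 6. m_l = 0 lies in the range −l … +l (here −2 … 2). m_s = +1/2 is one of ±1/2.
All four constraints are satisfied.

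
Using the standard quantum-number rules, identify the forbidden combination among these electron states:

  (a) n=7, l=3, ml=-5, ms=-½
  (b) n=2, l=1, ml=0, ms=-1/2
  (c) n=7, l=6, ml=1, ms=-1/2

(a)

(a) has |ml| = 5 > l = 3, violating −l ≤ ml ≤ l.
The remaining sets (b), (c) satisfy all four rules.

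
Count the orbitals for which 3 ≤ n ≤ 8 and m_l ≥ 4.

Per-shell orbital counts meeting the constraint:
n=5 → 1; n=6 → 3; n=7 → 6; n=8 → 10.
Total orbitals: 1 + 3 + 6 + 10 = 20.

20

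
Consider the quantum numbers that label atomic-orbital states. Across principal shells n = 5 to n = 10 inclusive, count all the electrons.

Shell n has n² orbitals: 5²=25 + 6²=36 + 7²=49 + 8²=64 + 9²=81 + 10²=100 = 355 orbitals.
Two spin states per orbital: 2 × 355 = 710 electrons.

710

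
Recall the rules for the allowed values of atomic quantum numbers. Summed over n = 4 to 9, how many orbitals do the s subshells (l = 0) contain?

An s subshell (l = 0) exists for every n ≥ 1, so shells n = 4, 5, 6, 7, 8, 9 each contribute one — 6 subshells.
Since each s subshell has 2·0+1 = 1 orbital, the total is 6 × 1 = 6.

6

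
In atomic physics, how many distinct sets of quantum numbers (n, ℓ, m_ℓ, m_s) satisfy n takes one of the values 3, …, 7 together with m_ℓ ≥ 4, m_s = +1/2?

Treat each shell separately and count matching orbitals:
n=5 → 1; n=6 → 3; n=7 → 6.
Orbitals: 1 + 3 + 6 = 10. With m_s fixed to +1/2 there is one state per orbital, so 10 states.

10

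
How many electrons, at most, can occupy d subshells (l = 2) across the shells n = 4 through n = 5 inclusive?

A d subshell (l = 2) exists for every n ≥ 3, so shells n = 4, 5 each contribute one — 2 subshells.
Since each d subshell holds 2(2·2+1) = 10 electrons, the total is 2 × 10 = 20.

20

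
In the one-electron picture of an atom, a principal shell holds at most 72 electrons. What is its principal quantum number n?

n = 6

2n² = 72 ⇒ n² = 36 ⇒ n = 6.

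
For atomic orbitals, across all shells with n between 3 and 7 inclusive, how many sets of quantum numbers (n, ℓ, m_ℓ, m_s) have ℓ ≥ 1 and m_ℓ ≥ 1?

110

Per-shell orbital counts meeting the constraint:
n=3 → 3; n=4 → 6; n=5 → 10; n=6 → 15; n=7 → 21.
Orbitals: 3 + 6 + 10 + 15 + 21 = 55. Including both spin states (m_s = ±1/2) gives 2 × 55 = 110 states.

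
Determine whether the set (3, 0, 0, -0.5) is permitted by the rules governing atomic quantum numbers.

n = 3 is a positive integer. l = 0 satisfies 0 ≤ l ≤ n−1 = 2. ml = 0 lies in the range −l … +l (here 0). ms = -1/2 is one of ±1/2.
All four constraints are satisfied.

Allowed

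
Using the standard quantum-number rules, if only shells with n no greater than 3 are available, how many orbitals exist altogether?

Total orbitals = 1² + 2² + 3² = 14.

14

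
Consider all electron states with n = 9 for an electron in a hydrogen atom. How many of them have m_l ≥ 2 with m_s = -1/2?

Per l-value: l=2 → 1; l=3 → 2; l=4 → 3; l=5 → 4; l=6 → 5; l=7 → 6; l=8 → 7.
Orbitals: 1 + 2 + 3 + 4 + 5 + 6 + 7 = 28. With m_s fixed to a single value there is one state per orbital, giving 28 states.

28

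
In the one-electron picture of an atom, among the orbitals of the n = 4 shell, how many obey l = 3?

With n = 4 the allowed l are 0, 1, …, 3.
Contributions: l=3 → 7.
Total orbitals: 7.

7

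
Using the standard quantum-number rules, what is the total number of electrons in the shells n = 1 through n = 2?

Shell n has n² orbitals: 1²=1 + 2²=4 = 5 orbitals.
Two spin states per orbital: 2 × 5 = 10 electrons.

10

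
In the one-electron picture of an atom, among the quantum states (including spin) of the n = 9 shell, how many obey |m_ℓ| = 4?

20

For n = 9, ℓ ranges over 0 … 8.
Contributions: ℓ=4 → 2; ℓ=5 → 2; ℓ=6 → 2; ℓ=7 → 2; ℓ=8 → 2.
Orbitals: 2 + 2 + 2 + 2 + 2 = 10. Each orbital carries two spin states, so 10 × 2 = 20 states.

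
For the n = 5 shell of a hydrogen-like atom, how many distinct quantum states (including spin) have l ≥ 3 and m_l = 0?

The (l, m_l) pairs meeting l ≥ 3 and m_l = 0 give: l=3 → 1; l=4 → 1.
Orbitals: 1 + 1 = 2. Each orbital carries two spin states, so 2 × 2 = 4 states.

4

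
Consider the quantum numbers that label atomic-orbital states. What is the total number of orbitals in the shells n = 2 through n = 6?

90

Shell n has n² orbitals: 2²=4 + 3²=9 + 4²=16 + 5²=25 + 6²=36 = 90 orbitals.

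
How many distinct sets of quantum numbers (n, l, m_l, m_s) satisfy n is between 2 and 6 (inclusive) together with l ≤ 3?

122

Go shell by shell, enumerating (l, m_l) with l ≤ 3:
n=2 → 4; n=3 → 9; n=4 → 16; n=5 → 16; n=6 → 16.
Orbitals: 4 + 9 + 16 + 16 + 16 = 61. Including both spin states (m_s = ±1/2) gives 2 × 61 = 122 states.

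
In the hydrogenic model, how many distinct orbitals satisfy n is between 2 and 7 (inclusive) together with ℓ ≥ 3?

90

Treat each shell separately and count matching orbitals:
n=4 → 7; n=5 → 16; n=6 → 27; n=7 → 40.
Total orbitals: 7 + 16 + 27 + 40 = 90.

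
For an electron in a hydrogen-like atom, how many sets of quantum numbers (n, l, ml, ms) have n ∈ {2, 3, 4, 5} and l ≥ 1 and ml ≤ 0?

60

Treat each shell separately and count matching orbitals:
n=2 → 2; n=3 → 5; n=4 → 9; n=5 → 14.
Orbitals: 2 + 5 + 9 + 14 = 30. Including both spin states (ms = ±1/2) gives 2 × 30 = 60 states.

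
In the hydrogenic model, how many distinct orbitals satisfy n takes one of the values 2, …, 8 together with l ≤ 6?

188

Treat each shell separately and count matching orbitals:
n=2 → 4; n=3 → 9; n=4 → 16; n=5 → 25; n=6 → 36; n=7 → 49; n=8 → 49.
Total orbitals: 4 + 9 + 16 + 25 + 36 + 49 + 49 = 188.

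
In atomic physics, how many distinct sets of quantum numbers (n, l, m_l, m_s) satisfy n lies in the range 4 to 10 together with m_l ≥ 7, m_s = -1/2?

Go shell by shell, enumerating (l, m_l) with m_l ≥ 7:
n=8 → 1; n=9 → 3; n=10 → 6.
Orbitals: 1 + 3 + 6 = 10. With m_s fixed to -1/2 there is one state per orbital, so 10 states.

10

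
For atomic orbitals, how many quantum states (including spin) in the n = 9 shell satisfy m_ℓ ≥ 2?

Go through ℓ = 0, …, 8 (the values permitted for n = 9).
Per ℓ-value: ℓ=2 → 1; ℓ=3 → 2; ℓ=4 → 3; ℓ=5 → 4; ℓ=6 → 5; ℓ=7 → 6; ℓ=8 → 7.
Orbitals: 1 + 2 + 3 + 4 + 5 + 6 + 7 = 28. Each orbital carries two spin states, so 28 × 2 = 56 states.

56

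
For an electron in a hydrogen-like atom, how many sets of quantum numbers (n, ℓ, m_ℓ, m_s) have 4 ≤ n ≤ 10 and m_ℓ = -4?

For each n in the range, tally the orbitals obeying m_ℓ = -4:
n=5 → 1; n=6 → 2; n=7 → 3; n=8 → 4; n=9 → 5; n=10 → 6.
Orbitals: 1 + 2 + 3 + 4 + 5 + 6 = 21. Including both spin states (m_s = ±1/2) gives 2 × 21 = 42 states.

42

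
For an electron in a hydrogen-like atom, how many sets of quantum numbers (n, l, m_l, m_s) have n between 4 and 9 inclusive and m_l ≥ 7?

Work shell by shell — for each n, count the (l, m_l) pairs that satisfy m_l ≥ 7:
n=8 → 1; n=9 → 3.
Orbitals: 1 + 3 = 4. Including both spin states (m_s = ±1/2) gives 2 × 4 = 8 states.

8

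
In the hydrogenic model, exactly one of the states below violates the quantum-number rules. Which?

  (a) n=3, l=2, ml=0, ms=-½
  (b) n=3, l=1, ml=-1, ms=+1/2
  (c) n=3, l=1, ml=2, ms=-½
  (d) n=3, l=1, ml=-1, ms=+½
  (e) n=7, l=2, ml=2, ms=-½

(c) has |ml| = 2 > l = 1, violating −l ≤ ml ≤ l.
The remaining sets (a), (b), (d), (e) satisfy all four rules.

(c)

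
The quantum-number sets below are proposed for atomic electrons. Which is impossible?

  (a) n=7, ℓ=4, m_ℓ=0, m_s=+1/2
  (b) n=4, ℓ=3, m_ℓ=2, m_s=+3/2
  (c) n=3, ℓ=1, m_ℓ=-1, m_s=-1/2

(b) has m_s = +3/2, but an electron's spin must be ±1/2.
The remaining sets (a), (c) satisfy all four rules.

(b)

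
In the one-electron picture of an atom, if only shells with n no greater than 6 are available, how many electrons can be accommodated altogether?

182

Total orbitals = 1² + 2² + 3² + 4² + 5² + 6² = 91. Doubling for spin gives 182 electrons.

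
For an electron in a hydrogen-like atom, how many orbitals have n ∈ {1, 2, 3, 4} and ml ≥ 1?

10

Treat each shell separately and count matching orbitals:
n=2 → 1; n=3 → 3; n=4 → 6.
Total orbitals: 1 + 3 + 6 = 10.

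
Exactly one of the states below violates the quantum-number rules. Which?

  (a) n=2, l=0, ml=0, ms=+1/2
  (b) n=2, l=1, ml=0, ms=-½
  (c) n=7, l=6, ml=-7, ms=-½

(c) has |ml| = 7 > l = 6, violating −l ≤ ml ≤ l.
The remaining sets (a), (b) satisfy all four rules.

(c)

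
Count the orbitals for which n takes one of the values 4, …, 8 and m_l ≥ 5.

10

Go shell by shell, enumerating (l, m_l) with m_l ≥ 5:
n=6 → 1; n=7 → 3; n=8 → 6.
Total orbitals: 1 + 3 + 6 = 10.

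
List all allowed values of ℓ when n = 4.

0, 1, 2, 3

ℓ is an integer with 0 ≤ ℓ ≤ n−1, so for n = 4: ℓ = 0, 1, 2, 3.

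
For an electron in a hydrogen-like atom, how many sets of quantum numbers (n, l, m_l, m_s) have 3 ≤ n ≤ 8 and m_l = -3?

30

Per-shell orbital counts meeting the constraint:
n=4 → 1; n=5 → 2; n=6 → 3; n=7 → 4; n=8 → 5.
Orbitals: 1 + 2 + 3 + 4 + 5 = 15. Including both spin states (m_s = ±1/2) gives 2 × 15 = 30 states.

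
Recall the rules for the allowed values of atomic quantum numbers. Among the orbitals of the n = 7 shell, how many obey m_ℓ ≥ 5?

The n = 7 shell has ℓ = 0 through 6; check each.
Contributions: ℓ=5 → 1; ℓ=6 → 2.
Total orbitals: 1 + 2 = 3.

3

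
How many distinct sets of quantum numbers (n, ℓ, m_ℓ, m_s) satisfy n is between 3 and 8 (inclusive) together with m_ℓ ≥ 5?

Per-shell orbital counts meeting the constraint:
n=6 → 1; n=7 → 3; n=8 → 6.
Orbitals: 1 + 3 + 6 = 10. Including both spin states (m_s = ±1/2) gives 2 × 10 = 20 states.

20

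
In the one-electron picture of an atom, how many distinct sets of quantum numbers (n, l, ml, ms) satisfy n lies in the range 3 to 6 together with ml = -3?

Per-shell orbital counts meeting the constraint:
n=4 → 1; n=5 → 2; n=6 → 3.
Orbitals: 1 + 2 + 3 = 6. Including both spin states (ms = ±1/2) gives 2 × 6 = 12 states.

12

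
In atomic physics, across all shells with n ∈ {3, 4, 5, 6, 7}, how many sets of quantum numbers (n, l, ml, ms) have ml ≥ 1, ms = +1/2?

55

Count contributing orbitals for each principal shell:
n=3 → 3; n=4 → 6; n=5 → 10; n=6 → 15; n=7 → 21.
Orbitals: 3 + 6 + 10 + 15 + 21 = 55. With ms fixed to +1/2 there is one state per orbital, so 55 states.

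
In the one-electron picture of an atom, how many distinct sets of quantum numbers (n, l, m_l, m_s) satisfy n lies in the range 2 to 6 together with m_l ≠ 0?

Treat each shell separately and count matching orbitals:
n=2 → 2; n=3 → 6; n=4 → 12; n=5 → 20; n=6 → 30.
Orbitals: 2 + 6 + 12 + 20 + 30 = 70. Including both spin states (m_s = ±1/2) gives 2 × 70 = 140 states.

140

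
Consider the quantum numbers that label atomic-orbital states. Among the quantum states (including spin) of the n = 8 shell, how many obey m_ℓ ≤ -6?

The n = 8 shell has ℓ = 0 through 7; check each.
Per ℓ-value: ℓ=6 → 1; ℓ=7 → 2.
Orbitals: 1 + 2 = 3. Each orbital carries two spin states, so 3 × 2 = 6 states.

6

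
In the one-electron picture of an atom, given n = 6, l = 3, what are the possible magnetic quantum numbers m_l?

m_l takes every integer from −l to +l. With l = 3 that gives the 7 values -3, -2, -1, 0, 1, 2, 3.

-3, -2, -1, 0, 1, 2, 3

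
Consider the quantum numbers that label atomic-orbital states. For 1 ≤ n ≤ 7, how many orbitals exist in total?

Total orbitals = 1² + 2² + 3² + 4² + 5² + 6² + 7² = 140.

140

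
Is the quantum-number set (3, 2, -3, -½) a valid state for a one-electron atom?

The magnetic quantum number must satisfy −l ≤ ml ≤ l. With l = 2, ml can only be -2, -1, 0, 1, 2, so ml = -3 is forbidden.

No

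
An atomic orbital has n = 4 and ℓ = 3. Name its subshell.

4f

ℓ = 3 corresponds to the letter 'f', so the subshell is 4f.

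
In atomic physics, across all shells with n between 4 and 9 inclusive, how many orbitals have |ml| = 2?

54

Per-shell orbital counts meeting the constraint:
n=4 → 4; n=5 → 6; n=6 → 8; n=7 → 10; n=8 → 12; n=9 → 14.
Total orbitals: 4 + 6 + 8 + 10 + 12 + 14 = 54.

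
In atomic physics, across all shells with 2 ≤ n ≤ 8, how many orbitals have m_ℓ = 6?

Work shell by shell — for each n, count the (ℓ, m_ℓ) pairs that satisfy m_ℓ = 6:
n=7 → 1; n=8 → 2.
Total orbitals: 1 + 2 = 3.

3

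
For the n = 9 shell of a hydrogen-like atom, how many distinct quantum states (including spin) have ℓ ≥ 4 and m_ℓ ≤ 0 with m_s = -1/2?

The n = 9 shell has ℓ = 0 through 8; check each.
Contributions: ℓ=4 → 5; ℓ=5 → 6; ℓ=6 → 7; ℓ=7 → 8; ℓ=8 → 9.
Orbitals: 5 + 6 + 7 + 8 + 9 = 35. With m_s fixed to a single value there is one state per orbital, giving 35 states.

35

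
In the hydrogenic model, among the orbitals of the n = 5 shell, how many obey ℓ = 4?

9

With n = 5 the allowed ℓ are 0, 1, …, 4.
Contributions: ℓ=4 → 9.
Total orbitals: 9.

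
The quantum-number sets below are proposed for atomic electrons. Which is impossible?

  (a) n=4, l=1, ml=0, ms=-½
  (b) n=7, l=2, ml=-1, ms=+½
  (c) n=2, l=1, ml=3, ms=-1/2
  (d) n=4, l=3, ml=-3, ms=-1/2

(c) has |ml| = 3 > l = 1, violating −l ≤ ml ≤ l.
The remaining sets (a), (b), (d) satisfy all four rules.

(c)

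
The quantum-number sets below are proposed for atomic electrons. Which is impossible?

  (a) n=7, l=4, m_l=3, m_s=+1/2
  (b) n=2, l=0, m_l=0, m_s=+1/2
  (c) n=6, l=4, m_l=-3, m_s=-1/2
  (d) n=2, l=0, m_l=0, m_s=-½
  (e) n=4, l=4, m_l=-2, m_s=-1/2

(e) has l = 4 ≥ n = 4, violating 0 ≤ l ≤ n−1.
The remaining sets (a), (b), (c), (d) satisfy all four rules.

(e)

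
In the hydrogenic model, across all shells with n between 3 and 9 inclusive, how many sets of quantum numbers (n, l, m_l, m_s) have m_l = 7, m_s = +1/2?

3

Go shell by shell, enumerating (l, m_l) with m_l = 7:
n=8 → 1; n=9 → 2.
Orbitals: 1 + 2 = 3. With m_s fixed to +1/2 there is one state per orbital, so 3 states.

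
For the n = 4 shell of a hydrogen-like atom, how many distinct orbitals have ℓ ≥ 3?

Orbitals with ℓ ≥ 3, by ℓ: ℓ=3 → 7.
Total orbitals: 7.

7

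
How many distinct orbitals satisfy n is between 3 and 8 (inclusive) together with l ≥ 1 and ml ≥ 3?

Go shell by shell, enumerating (l, ml) with l ≥ 1 and ml ≥ 3:
n=4 → 1; n=5 → 3; n=6 → 6; n=7 → 10; n=8 → 15.
Total orbitals: 1 + 3 + 6 + 10 + 15 = 35.

35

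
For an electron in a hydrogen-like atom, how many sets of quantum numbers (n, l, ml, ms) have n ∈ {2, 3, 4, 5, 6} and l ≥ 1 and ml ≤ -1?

Treat each shell separately and count matching orbitals:
n=2 → 1; n=3 → 3; n=4 → 6; n=5 → 10; n=6 → 15.
Orbitals: 1 + 3 + 6 + 10 + 15 = 35. Including both spin states (ms = ±1/2) gives 2 × 35 = 70 states.

70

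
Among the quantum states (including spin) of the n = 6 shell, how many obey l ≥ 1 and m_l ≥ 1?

30

With n = 6 the allowed l are 0, 1, …, 5.
Per l-value: l=1 → 1; l=2 → 2; l=3 → 3; l=4 → 4; l=5 → 5.
Orbitals: 1 + 2 + 3 + 4 + 5 = 15. Each orbital carries two spin states, so 15 × 2 = 30 states.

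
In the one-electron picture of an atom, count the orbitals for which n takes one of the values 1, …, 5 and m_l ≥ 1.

Count contributing orbitals for each principal shell:
n=2 → 1; n=3 → 3; n=4 → 6; n=5 → 10.
Total orbitals: 1 + 3 + 6 + 10 = 20.

20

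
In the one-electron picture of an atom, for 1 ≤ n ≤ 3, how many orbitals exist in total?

Total orbitals = 1² + 2² + 3² = 14.

14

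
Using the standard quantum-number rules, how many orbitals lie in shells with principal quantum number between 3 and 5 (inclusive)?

50

Shell n has n² orbitals: 3²=9 + 4²=16 + 5²=25 = 50 orbitals.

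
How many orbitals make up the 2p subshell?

3

A subshell has 2l+1 orbitals; with l = 1, that's 3.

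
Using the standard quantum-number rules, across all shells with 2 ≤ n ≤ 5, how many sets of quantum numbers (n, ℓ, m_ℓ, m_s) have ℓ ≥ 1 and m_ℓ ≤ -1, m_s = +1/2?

Count contributing orbitals for each principal shell:
n=2 → 1; n=3 → 3; n=4 → 6; n=5 → 10.
Orbitals: 1 + 3 + 6 + 10 = 20. With m_s fixed to +1/2 there is one state per orbital, so 20 states.

20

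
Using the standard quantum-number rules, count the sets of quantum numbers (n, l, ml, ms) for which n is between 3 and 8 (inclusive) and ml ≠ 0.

Work shell by shell — for each n, count the (l, ml) pairs that satisfy ml ≠ 0:
n=3 → 6; n=4 → 12; n=5 → 20; n=6 → 30; n=7 → 42; n=8 → 56.
Orbitals: 6 + 12 + 20 + 30 + 42 + 56 = 166. Including both spin states (ms = ±1/2) gives 2 × 166 = 332 states.

332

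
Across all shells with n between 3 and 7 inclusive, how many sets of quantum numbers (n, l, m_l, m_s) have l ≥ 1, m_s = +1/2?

Go shell by shell, enumerating (l, m_l) with l ≥ 1:
n=3 → 8; n=4 → 15; n=5 → 24; n=6 → 35; n=7 → 48.
Orbitals: 8 + 15 + 24 + 35 + 48 = 130. With m_s fixed to +1/2 there is one state per orbital, so 130 states.

130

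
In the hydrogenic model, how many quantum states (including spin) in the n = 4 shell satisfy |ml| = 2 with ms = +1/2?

With n = 4 the allowed l are 0, 1, …, 3.
The (l, ml) pairs meeting |ml| = 2 give: l=2 → 2; l=3 → 2.
Orbitals: 2 + 2 = 4. With ms fixed to a single value there is one state per orbital, giving 4 states.

4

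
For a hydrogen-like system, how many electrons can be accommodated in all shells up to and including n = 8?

408

Total orbitals = 1² + 2² + 3² + 4² + 5² + 6² + 7² + 8² = 204. Doubling for spin gives 408 electrons.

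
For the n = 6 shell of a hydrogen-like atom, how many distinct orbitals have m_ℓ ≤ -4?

Go through ℓ = 0, …, 5 (the values permitted for n = 6).
Orbitals with m_ℓ ≤ -4, by ℓ: ℓ=4 → 1; ℓ=5 → 2.
Total orbitals: 1 + 2 = 3.

3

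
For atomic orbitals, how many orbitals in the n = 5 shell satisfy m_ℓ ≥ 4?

1

For n = 5, ℓ ranges over 0 … 4.
Orbitals with m_ℓ ≥ 4, by ℓ: ℓ=4 → 1.
Total orbitals: 1.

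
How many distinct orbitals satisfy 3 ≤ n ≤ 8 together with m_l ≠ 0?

166

Count contributing orbitals for each principal shell:
n=3 → 6; n=4 → 12; n=5 → 20; n=6 → 30; n=7 → 42; n=8 → 56.
Total orbitals: 6 + 12 + 20 + 30 + 42 + 56 = 166.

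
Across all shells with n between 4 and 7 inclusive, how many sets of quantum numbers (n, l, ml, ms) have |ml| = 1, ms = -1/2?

Treat each shell separately and count matching orbitals:
n=4 → 6; n=5 → 8; n=6 → 10; n=7 → 12.
Orbitals: 6 + 8 + 10 + 12 = 36. With ms fixed to -1/2 there is one state per orbital, so 36 states.

36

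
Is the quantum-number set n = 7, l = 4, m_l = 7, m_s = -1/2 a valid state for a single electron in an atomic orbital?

The magnetic quantum number must satisfy −l ≤ m_l ≤ l. With l = 4, m_l can only be -4, -3, -2, -1, 0, 1, 2, 3, 4, so m_l = 7 is forbidden.

No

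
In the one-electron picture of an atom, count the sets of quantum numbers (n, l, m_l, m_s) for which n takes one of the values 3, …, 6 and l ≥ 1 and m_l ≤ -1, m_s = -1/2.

Count contributing orbitals for each principal shell:
n=3 → 3; n=4 → 6; n=5 → 10; n=6 → 15.
Orbitals: 3 + 6 + 10 + 15 = 34. With m_s fixed to -1/2 there is one state per orbital, so 34 states.

34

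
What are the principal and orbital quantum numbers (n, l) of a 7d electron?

The leading integer gives n = 7; the letter 'd' means l = 2.

n = 7, l = 2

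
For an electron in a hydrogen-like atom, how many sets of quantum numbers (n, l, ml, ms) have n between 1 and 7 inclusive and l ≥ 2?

For each n in the range, tally the orbitals obeying l ≥ 2:
n=3 → 5; n=4 → 12; n=5 → 21; n=6 → 32; n=7 → 45.
Orbitals: 5 + 12 + 21 + 32 + 45 = 115. Including both spin states (ms = ±1/2) gives 2 × 115 = 230 states.

230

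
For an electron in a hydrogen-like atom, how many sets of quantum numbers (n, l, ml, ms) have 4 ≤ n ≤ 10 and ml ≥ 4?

For each n in the range, tally the orbitals obeying ml ≥ 4:
n=5 → 1; n=6 → 3; n=7 → 6; n=8 → 10; n=9 → 15; n=10 → 21.
Orbitals: 1 + 3 + 6 + 10 + 15 + 21 = 56. Including both spin states (ms = ±1/2) gives 2 × 56 = 112 states.

112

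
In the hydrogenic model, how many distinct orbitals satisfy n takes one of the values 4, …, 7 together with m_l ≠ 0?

104

Work shell by shell — for each n, count the (l, m_l) pairs that satisfy m_l ≠ 0:
n=4 → 12; n=5 → 20; n=6 → 30; n=7 → 42.
Total orbitals: 12 + 20 + 30 + 42 = 104.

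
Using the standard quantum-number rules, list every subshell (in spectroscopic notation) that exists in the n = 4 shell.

For n = 4, l runs from 0 to 3. In spectroscopic notation l = 0,1,2,… ↔ s,p,d,f,g,h,i, so the subshells are 4s, 4p, 4d, 4f.

4s, 4p, 4d, 4f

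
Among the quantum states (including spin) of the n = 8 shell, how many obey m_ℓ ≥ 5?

12

Contributions: ℓ=5 → 1; ℓ=6 → 2; ℓ=7 → 3.
Orbitals: 1 + 2 + 3 = 6. Each orbital carries two spin states, so 6 × 2 = 12 states.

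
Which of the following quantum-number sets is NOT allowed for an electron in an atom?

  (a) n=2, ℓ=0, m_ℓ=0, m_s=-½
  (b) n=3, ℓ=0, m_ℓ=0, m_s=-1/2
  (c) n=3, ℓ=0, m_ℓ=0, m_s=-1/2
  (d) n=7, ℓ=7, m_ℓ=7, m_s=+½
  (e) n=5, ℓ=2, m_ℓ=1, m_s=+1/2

(d) has ℓ = 7 ≥ n = 7, violating 0 ≤ ℓ ≤ n−1.
The remaining sets (a), (b), (c), (e) satisfy all four rules.

(d)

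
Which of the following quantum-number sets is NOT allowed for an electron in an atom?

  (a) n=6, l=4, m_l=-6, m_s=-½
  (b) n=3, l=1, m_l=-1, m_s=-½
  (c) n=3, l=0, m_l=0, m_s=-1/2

(a) has |m_l| = 6 > l = 4, violating −l ≤ m_l ≤ l.
The remaining sets (b), (c) satisfy all four rules.

(a)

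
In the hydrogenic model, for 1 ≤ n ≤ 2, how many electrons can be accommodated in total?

10

Total orbitals = 1² + 2² = 5. Doubling for spin gives 10 electrons.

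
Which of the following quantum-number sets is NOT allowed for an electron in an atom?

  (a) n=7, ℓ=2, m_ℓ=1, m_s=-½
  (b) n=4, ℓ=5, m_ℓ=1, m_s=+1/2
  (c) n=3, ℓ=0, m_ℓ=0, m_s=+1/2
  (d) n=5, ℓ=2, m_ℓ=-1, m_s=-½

(b)

(b) has ℓ = 5 ≥ n = 4, violating 0 ≤ ℓ ≤ n−1.
The remaining sets (a), (c), (d) satisfy all four rules.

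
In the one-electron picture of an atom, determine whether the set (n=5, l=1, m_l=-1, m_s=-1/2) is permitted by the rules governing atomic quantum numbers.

Valid

n = 5 is a positive integer. l = 1 satisfies 0 ≤ l ≤ n−1 = 4. m_l = -1 lies in the range −l … +l (here −1 … 1). m_s = -1/2 is one of ±1/2.
All four constraints are satisfied.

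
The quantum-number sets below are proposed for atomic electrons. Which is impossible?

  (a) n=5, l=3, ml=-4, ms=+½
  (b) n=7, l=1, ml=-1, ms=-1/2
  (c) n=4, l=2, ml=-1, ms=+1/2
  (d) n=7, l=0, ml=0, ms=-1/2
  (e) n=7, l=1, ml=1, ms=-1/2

(a) has |ml| = 4 > l = 3, violating −l ≤ ml ≤ l.
The remaining sets (b), (c), (d), (e) satisfy all four rules.

(a)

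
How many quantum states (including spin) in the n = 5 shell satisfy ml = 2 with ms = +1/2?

Contributions: l=2 → 1; l=3 → 1; l=4 → 1.
Orbitals: 1 + 1 + 1 = 3. With ms fixed to a single value there is one state per orbital, giving 3 states.

3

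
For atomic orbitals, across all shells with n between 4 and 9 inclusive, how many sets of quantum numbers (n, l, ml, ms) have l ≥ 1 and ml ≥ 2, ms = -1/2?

83

Per-shell orbital counts meeting the constraint:
n=4 → 3; n=5 → 6; n=6 → 10; n=7 → 15; n=8 → 21; n=9 → 28.
Orbitals: 3 + 6 + 10 + 15 + 21 + 28 = 83. With ms fixed to -1/2 there is one state per orbital, so 83 states.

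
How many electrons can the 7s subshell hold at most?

A subshell with ℓ = 0 has 2ℓ+1 = 1 orbital, each holding 2 electrons (spin ±1/2), so 1 × 2 = 2.

2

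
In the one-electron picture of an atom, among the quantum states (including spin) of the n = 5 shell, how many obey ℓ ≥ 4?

18

The n = 5 shell has ℓ = 0 through 4; check each.
Orbitals with ℓ ≥ 4, by ℓ: ℓ=4 → 9.
Orbitals: 9. Each orbital carries two spin states, so 9 × 2 = 18 states.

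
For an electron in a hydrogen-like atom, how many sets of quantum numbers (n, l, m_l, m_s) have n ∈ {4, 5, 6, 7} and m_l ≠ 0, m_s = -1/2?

104

Work shell by shell — for each n, count the (l, m_l) pairs that satisfy m_l ≠ 0:
n=4 → 12; n=5 → 20; n=6 → 30; n=7 → 42.
Orbitals: 12 + 20 + 30 + 42 = 104. With m_s fixed to -1/2 there is one state per orbital, so 104 states.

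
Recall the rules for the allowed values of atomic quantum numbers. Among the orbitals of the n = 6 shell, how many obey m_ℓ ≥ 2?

10

For n = 6, ℓ ranges over 0 … 5.
Orbitals with m_ℓ ≥ 2, by ℓ: ℓ=2 → 1; ℓ=3 → 2; ℓ=4 → 3; ℓ=5 → 4.
Total orbitals: 1 + 2 + 3 + 4 = 10.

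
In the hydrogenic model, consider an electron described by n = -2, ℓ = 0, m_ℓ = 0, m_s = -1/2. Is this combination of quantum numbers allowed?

The principal quantum number must be a positive integer (n ≥ 1), but here n = -2.

Invalid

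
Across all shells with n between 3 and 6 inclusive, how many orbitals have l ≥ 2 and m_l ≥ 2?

20

Treat each shell separately and count matching orbitals:
n=3 → 1; n=4 → 3; n=5 → 6; n=6 → 10.
Total orbitals: 1 + 3 + 6 + 10 = 20.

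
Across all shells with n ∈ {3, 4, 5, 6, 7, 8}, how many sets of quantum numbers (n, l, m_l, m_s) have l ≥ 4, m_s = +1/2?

110

Per-shell orbital counts meeting the constraint:
n=5 → 9; n=6 → 20; n=7 → 33; n=8 → 48.
Orbitals: 9 + 20 + 33 + 48 = 110. With m_s fixed to +1/2 there is one state per orbital, so 110 states.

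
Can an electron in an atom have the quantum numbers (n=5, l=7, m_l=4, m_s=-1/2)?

The orbital quantum number must satisfy 0 ≤ l ≤ n−1. With n = 5 the allowed l values are 0, 1, 2, 3, 4, so l = 7 is out of range.

Invalid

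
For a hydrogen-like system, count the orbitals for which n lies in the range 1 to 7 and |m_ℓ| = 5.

For each n in the range, tally the orbitals obeying |m_ℓ| = 5:
n=6 → 2; n=7 → 4.
Total orbitals: 2 + 4 = 6.

6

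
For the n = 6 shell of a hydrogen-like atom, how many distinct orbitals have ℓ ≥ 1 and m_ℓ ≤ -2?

Go through ℓ = 0, …, 5 (the values permitted for n = 6).
Per ℓ-value: ℓ=2 → 1; ℓ=3 → 2; ℓ=4 → 3; ℓ=5 → 4.
Total orbitals: 1 + 2 + 3 + 4 = 10.

10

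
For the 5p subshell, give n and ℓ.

n = 5, ℓ = 1

The leading integer gives n = 5; the letter 'p' means ℓ = 1.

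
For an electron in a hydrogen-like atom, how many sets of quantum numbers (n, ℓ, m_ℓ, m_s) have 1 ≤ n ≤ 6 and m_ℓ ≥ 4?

Treat each shell separately and count matching orbitals:
n=5 → 1; n=6 → 3.
Orbitals: 1 + 3 = 4. Including both spin states (m_s = ±1/2) gives 2 × 4 = 8 states.

8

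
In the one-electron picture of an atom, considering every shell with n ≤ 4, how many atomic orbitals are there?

Total orbitals = 1² + 2² + 3² + 4² = 30.

30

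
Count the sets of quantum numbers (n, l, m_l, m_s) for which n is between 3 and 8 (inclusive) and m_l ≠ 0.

332

Treat each shell separately and count matching orbitals:
n=3 → 6; n=4 → 12; n=5 → 20; n=6 → 30; n=7 → 42; n=8 → 56.
Orbitals: 6 + 12 + 20 + 30 + 42 + 56 = 166. Including both spin states (m_s = ±1/2) gives 2 × 166 = 332 states.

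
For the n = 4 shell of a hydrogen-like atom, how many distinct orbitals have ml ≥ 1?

6

Orbitals with ml ≥ 1, by l: l=1 → 1; l=2 → 2; l=3 → 3.
Total orbitals: 1 + 2 + 3 = 6.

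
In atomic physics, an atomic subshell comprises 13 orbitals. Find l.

2l+1 = 13 gives l = 6.

l = 6 (i)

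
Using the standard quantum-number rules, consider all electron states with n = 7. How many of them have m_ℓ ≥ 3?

20

Go through ℓ = 0, …, 6 (the values permitted for n = 7).
The (ℓ, m_ℓ) pairs meeting m_ℓ ≥ 3 give: ℓ=3 → 1; ℓ=4 → 2; ℓ=5 → 3; ℓ=6 → 4.
Orbitals: 1 + 2 + 3 + 4 = 10. Each orbital carries two spin states, so 10 × 2 = 20 states.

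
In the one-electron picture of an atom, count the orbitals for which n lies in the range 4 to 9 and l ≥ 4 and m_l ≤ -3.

Count contributing orbitals for each principal shell:
n=5 → 2; n=6 → 5; n=7 → 9; n=8 → 14; n=9 → 20.
Total orbitals: 2 + 5 + 9 + 14 + 20 = 50.

50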